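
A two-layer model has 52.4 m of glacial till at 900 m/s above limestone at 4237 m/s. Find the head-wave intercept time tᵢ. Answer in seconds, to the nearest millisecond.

0.114 s

tᵢ = 2h·√(V₂²−V₁²)/(V₁V₂).
√(V₂²−V₁²) = √(4237²−900²) = 4140.3 m/s.
tᵢ = 2·52.4·4140.3/(900·4237) = 0.11379 s.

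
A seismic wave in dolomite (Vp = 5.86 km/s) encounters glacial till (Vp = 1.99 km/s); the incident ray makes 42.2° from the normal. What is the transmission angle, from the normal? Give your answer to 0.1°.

Snell's law: sin θ₂ = (V₂/V₁)·sin θ₁ = (1.99/5.86)·sin 42.2° = 0.2281.
θ₂ = sin⁻¹(0.2281) = 13.19° (from vertical).

13.2°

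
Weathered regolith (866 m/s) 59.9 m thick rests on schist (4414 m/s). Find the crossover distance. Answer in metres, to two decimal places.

θ_c = arcsin(866/4414) = 11.31°, so cos θ_c = 0.9806 and tᵢ = 2h cos θ_c/V₁ = 0.1356 s.
At crossover x/V₁ = x/V₂ + tᵢ ⇒ x = tᵢ/(1/V₁ − 1/V₂) = 0.13565/(1.1547e-03 − 2.2655e-04) = 146.14 m.

146.14 m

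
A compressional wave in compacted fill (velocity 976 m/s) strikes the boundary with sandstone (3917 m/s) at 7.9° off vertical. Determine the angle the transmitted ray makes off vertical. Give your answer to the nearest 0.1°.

Snell's law: sin θ₂ = (V₂/V₁)·sin θ₁ = (3917/976)·sin 7.9° = 0.5516.
θ₂ = sin⁻¹(0.5516) = 33.48° (from vertical).

33.5°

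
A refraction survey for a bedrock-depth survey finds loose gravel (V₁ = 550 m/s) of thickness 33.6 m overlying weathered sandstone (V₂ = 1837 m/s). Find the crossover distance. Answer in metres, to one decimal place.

x_cross = 2h·√((V₂+V₁)/(V₂−V₁)).
(V₂+V₁)/(V₂−V₁) = (1837+550)/(1837−550) = 1.8547; √ = 1.3619.
x_cross = 2·33.6·1.3619 = 91.52 m.

91.5 m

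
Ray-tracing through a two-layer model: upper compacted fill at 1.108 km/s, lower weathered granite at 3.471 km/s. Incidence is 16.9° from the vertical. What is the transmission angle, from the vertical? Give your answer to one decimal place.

65.6°

Snell's law: sin θ₂ = (V₂/V₁)·sin θ₁ = (3.471/1.108)·sin 16.9° = 0.9107.
θ₂ = arcsin 0.9107 = 65.60° from the normal.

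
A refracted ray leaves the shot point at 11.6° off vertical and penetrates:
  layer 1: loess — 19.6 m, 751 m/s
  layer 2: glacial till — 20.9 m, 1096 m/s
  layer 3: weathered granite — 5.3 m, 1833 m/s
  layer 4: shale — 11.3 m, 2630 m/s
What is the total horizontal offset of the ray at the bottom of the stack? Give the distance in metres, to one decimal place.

p = sin θ₁/V₁ = sin 11.6°/751 = 2.6775e-04 s/m is conserved through the stack.
Layer 1: θ = 11.60°; offset = 19.6·tan 11.60° = 4.023 m.
Layer 2: sin θ = p·1096 = 0.2935 → θ = 17.06°; offset = 20.9·tan 17.06° = 6.416 m.
Layer 3: sin θ = p·1833 = 0.4908 → θ = 29.39°; offset = 5.3·tan 29.39° = 2.985 m.
Layer 4: sin θ = p·2630 = 0.7042 → θ = 44.76°; offset = 11.3·tan 44.76° = 11.207 m.
Total horizontal offset = 24.631 m.

24.6 m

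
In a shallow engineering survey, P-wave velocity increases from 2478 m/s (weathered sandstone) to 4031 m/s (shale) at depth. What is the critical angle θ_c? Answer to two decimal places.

37.93°

Critical incidence: sin θ_c = V₁/V₂ = 2478/4031 = 0.6147.
θ_c = arcsin 0.6147 = 37.93°.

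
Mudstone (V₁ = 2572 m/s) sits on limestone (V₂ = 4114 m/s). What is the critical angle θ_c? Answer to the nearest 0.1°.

At critical incidence the refracted ray runs along the interface (θ₂ = 90°), so sin θ_c = V₁/V₂.
θ_c = arcsin(2572/4114) = arcsin 0.6252 = 38.70°.

38.7°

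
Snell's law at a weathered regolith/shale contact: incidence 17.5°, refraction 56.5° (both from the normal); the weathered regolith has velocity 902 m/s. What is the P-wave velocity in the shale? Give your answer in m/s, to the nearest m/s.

2501 m/s

Snell's law: sin 17.5°/V₁ = sin 56.5°/V₂.
V₂ = V₁·sin 56.5°/sin 17.5° = 902 × 2.7731 = 2501.33 m/s.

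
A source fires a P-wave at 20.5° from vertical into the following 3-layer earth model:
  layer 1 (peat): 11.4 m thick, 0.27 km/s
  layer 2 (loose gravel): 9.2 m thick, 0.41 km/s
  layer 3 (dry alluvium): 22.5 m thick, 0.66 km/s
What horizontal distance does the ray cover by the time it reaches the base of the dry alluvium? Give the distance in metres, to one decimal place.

Apply Snell's law at each interface; in layer i the horizontal offset is hᵢ·tan θᵢ.
Layer 1: θ = 20.50°; offset = 11.4·tan 20.50° = 4.262 m.
Layer 2: sin θ = 0.41·sin 20.5°/0.27 = 0.5318, θ = 32.13°; offset = 9.2·tan 32.13° = 5.777 m.
Layer 3: sin θ = 0.66·sin 20.5°/0.27 = 0.8561, θ = 58.88°; offset = 22.5·tan 58.88° = 37.265 m.
Total horizontal offset = 47.305 m.

47.3 m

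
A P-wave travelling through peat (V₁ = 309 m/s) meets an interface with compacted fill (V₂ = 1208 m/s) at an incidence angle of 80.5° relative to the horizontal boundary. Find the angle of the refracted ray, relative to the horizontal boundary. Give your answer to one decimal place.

49.8°

Convert to the normal: θ₁ = 90° − 80.5° = 9.5°.
Snell's law: sin θ₂ = (V₂/V₁)·sin θ₁ = (1208/309)·sin 9.5° = 0.6452.
θ₂ = arcsin 0.6452 = 40.18° from the normal.
From the interface: 90° − 40.18° = 49.82°.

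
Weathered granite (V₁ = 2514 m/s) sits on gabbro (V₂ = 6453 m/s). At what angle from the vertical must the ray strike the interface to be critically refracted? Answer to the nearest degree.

Critical incidence: sin θ_c = V₁/V₂ = 2514/6453 = 0.3896.
θ_c = arcsin 0.3896 = 22.93°.

23°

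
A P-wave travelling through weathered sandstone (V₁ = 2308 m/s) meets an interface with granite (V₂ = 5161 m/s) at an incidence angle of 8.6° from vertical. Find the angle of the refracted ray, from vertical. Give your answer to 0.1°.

Snell's law: sin θ₂ = (V₂/V₁)·sin θ₁ = (5161/2308)·sin 8.6° = 0.3344.
θ₂ = sin⁻¹(0.3344) = 19.53° (from vertical).

19.5°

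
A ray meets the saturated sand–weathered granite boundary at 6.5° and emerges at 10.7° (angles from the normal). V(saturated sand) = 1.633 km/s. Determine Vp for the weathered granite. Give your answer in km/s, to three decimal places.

2.678 km/s

Snell's law: sin 6.5°/V₁ = sin 10.7°/V₂.
V₂ = V₁·sin 10.7°/sin 6.5° = 1.633 × 1.6401 = 2.678 km/s.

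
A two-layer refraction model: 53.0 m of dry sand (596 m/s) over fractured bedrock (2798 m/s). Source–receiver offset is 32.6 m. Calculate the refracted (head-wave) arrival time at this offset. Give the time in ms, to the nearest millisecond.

θ_c = arcsin(V₁/V₂) = arcsin(596/2798) = 12.30°, cos θ_c = 0.9771.
Intercept time tᵢ = 2h cos θ_c / V₁ = 2·53.0·0.9771/596 = 0.17377 s.
t = x/V₂ + tᵢ = 32.6/2798 + 0.17377 = 0.18542 s.

185 ms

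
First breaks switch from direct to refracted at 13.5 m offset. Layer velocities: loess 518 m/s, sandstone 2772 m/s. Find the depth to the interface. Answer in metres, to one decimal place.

h = (x_cross/2)·√((V₂−V₁)/(V₂+V₁)).
(V₂−V₁)/(V₂+V₁) = (2772−518)/(2772+518) = 0.6851; √ = 0.8277.
h = (13.5/2)·0.8277 = 5.59 m.

5.6 m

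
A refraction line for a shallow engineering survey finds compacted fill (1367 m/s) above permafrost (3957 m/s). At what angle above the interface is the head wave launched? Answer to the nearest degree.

Critical incidence: sin θ_c = V₁/V₂ = 1367/3957 = 0.3455.
θ_c = arcsin 0.3455 = 20.21°.
Measured from the interface: 90° − 20.21° = 69.79°.

70°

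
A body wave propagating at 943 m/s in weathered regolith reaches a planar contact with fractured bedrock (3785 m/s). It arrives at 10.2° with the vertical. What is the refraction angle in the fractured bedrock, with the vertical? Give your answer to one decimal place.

45.3°

Snell's law: sin θ₂ = (V₂/V₁)·sin θ₁ = (3785/943)·sin 10.2° = 0.7108.
θ₂ = sin⁻¹(0.7108) = 45.30° (from vertical).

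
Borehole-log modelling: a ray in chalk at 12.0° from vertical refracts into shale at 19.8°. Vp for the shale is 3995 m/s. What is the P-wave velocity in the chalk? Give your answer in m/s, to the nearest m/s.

Snell's law: sin 12.0°/V₁ = sin 19.8°/V₂.
V₁ = V₂·sin 12.0°/sin 19.8° = 3995 × 0.6138 = 2452.06 m/s.

2452 m/s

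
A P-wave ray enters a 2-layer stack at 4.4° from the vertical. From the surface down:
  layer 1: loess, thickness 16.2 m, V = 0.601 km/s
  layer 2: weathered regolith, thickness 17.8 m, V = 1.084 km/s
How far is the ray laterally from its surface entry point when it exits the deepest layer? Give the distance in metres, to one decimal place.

Ray parameter p = sin 4.4° / 0.601 km/s = 1.2765e-01 s/km.
Layer 1: θ = 4.40°; offset = 16.2·tan 4.40° = 1.247 m.
Layer 2: sin θ = p·1.084 = 0.1384 → θ = 7.95°; offset = 17.8·tan 7.95° = 2.487 m.
Total horizontal offset = 3.734 m.

3.7 m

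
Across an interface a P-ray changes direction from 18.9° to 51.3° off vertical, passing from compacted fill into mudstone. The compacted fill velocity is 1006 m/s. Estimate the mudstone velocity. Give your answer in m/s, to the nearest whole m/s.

Snell's law: sin 18.9°/V₁ = sin 51.3°/V₂.
V₂ = V₁·sin 51.3°/sin 18.9° = 1006 × 2.4093 = 2423.81 m/s.

2424 m/s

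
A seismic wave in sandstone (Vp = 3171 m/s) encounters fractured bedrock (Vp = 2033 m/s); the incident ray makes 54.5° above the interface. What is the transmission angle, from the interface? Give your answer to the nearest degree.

68°

Convert to the normal: θ₁ = 90° − 54.5° = 35.5°.
Snell's law: sin θ₂ = (V₂/V₁)·sin θ₁ = (2033/3171)·sin 35.5° = 0.3723.
θ₂ = arcsin 0.3723 = 21.86° from the normal.
From the interface: 90° − 21.86° = 68.14°.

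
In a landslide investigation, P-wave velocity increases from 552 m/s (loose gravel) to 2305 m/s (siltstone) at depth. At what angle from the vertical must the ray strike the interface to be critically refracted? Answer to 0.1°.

13.9°

At critical incidence the refracted ray runs along the interface (θ₂ = 90°), so sin θ_c = V₁/V₂.
θ_c = arcsin(552/2305) = arcsin 0.2395 = 13.86°.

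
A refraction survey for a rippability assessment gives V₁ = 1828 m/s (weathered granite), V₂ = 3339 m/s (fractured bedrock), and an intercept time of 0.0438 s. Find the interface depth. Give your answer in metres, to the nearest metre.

48 m

h = tᵢ·V₁·V₂ / (2·√(V₂²−V₁²)).
√(V₂²−V₁²) = √(3339² − 1828²) = 2794.2 m/s.
h = 0.0438 s × 1828 × 3339 / (2 × 2794.2) = 47.84 m.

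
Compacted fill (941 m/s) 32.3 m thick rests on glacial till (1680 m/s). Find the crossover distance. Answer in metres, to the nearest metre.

122 m

x_cross = 2h·√((V₂+V₁)/(V₂−V₁)).
(V₂+V₁)/(V₂−V₁) = (1680+941)/(1680−941) = 3.5467; √ = 1.8833.
x_cross = 2·32.3·1.8833 = 121.66 m.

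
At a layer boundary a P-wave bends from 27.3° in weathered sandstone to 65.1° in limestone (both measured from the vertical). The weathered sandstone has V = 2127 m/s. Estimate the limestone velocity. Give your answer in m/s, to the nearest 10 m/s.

Snell's law: sin 27.3°/V₁ = sin 65.1°/V₂.
V₂ = V₁·sin 65.1°/sin 27.3° = 2127 × 1.9776 = 4206.44 m/s.

4210 m/s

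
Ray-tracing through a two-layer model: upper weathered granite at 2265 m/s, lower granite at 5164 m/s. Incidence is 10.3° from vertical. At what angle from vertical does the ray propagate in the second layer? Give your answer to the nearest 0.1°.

24.1°

Snell's law: sin θ₂ = (V₂/V₁)·sin θ₁ = (5164/2265)·sin 10.3° = 0.4077.
θ₂ = arcsin 0.4077 = 24.06° from the normal.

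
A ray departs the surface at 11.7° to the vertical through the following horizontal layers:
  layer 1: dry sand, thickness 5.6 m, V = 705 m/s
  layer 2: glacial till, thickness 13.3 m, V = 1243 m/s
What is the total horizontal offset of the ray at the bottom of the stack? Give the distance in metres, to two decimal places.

Apply Snell's law at each interface; in layer i the horizontal offset is hᵢ·tan θᵢ.
Layer 1: θ = 11.70°; offset = 5.6·tan 11.70° = 1.1597 m.
Layer 2: sin θ = 1243·sin 11.7°/705 = 0.3575, θ = 20.95°; offset = 13.3·tan 20.95° = 5.0918 m.
Σ offsets = 6.2515 m.

6.25 m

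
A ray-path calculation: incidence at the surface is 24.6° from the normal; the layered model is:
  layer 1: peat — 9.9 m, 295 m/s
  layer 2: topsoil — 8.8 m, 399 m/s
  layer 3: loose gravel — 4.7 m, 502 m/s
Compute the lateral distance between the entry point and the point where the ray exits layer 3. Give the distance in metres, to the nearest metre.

p = sin θ₁/V₁ = sin 24.6°/295 = 1.4111e-03 s/m is conserved through the stack.
Layer 1: θ = 24.60°; offset = 9.9·tan 24.60° = 4.533 m.
Layer 2: sin θ = p·399 = 0.5630 → θ = 34.27°; offset = 8.8·tan 34.27° = 5.995 m.
Layer 3: sin θ = p·502 = 0.7084 → θ = 45.10°; offset = 4.7·tan 45.10° = 4.717 m.
Summing the layer offsets gives 15.245 m.

15 m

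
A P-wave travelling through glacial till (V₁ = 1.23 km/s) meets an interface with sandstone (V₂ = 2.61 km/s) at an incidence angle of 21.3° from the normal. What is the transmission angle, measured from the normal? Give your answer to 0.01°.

50.43°

sin θ₁/V₁ = sin θ₂/V₂ ⇒ sin θ₂ = 2.61·sin 21.3°/1.23 = 2.61·0.3633/1.23 = 0.7708.
θ₂ = arcsin 0.7708 = 50.43° from the normal.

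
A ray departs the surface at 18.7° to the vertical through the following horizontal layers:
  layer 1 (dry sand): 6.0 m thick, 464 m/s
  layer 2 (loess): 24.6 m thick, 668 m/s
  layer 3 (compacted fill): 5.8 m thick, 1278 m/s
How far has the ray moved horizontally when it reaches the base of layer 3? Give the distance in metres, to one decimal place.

25.7 m

Apply Snell's law at each interface; in layer i the horizontal offset is hᵢ·tan θᵢ.
Layer 1: θ = 18.70°; offset = 6.0·tan 18.70° = 2.031 m.
Layer 2: sin θ = 668·sin 18.7°/464 = 0.4616, θ = 27.49°; offset = 24.6·tan 27.49° = 12.800 m.
Layer 3: sin θ = 1278·sin 18.7°/464 = 0.8831, θ = 62.01°; offset = 5.8·tan 62.01° = 10.915 m.
Total horizontal offset = 25.746 m.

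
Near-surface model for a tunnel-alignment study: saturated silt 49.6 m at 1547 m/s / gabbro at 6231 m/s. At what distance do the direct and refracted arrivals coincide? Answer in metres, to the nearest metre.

x_cross = 2h·√((V₂+V₁)/(V₂−V₁)).
(V₂+V₁)/(V₂−V₁) = (6231+1547)/(6231−1547) = 1.6605; √ = 1.2886.
x_cross = 2·49.6·1.2886 = 127.83 m.

128 m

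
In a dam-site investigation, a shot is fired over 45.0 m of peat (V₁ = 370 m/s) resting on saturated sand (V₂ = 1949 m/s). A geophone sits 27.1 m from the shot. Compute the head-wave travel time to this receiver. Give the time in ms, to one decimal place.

252.7 ms

t = x/V₂ + 2h·√(V₂²−V₁²)/(V₁V₂).
√(V₂²−V₁²) = √(1949²−370²) = 1913.6 m/s; delay term = 2·45.0·1913.6/(370·1949) = 0.23882 s.
t = 27.1/1949 + 0.23882 = 0.25272 s.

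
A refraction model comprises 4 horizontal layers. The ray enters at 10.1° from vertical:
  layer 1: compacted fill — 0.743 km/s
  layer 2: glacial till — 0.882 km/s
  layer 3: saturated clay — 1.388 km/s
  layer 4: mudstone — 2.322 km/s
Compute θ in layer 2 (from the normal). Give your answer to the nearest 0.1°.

Ray parameter p = sin 10.1° / 0.743 = 2.3603e-01 s/km.
sin θ_2 = p·V_2 = 2.3603e-01 × 0.882 = 0.2082.
θ_2 = arcsin 0.2082 = 12.02°.

12.0°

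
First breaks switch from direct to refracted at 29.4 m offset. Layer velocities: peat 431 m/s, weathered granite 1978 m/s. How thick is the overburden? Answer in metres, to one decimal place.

h = (x_cross/2)·√((V₂−V₁)/(V₂+V₁)).
(V₂−V₁)/(V₂+V₁) = (1978−431)/(1978+431) = 0.6422; √ = 0.8014.
h = (29.4/2)·0.8014 = 11.78 m.

11.8 m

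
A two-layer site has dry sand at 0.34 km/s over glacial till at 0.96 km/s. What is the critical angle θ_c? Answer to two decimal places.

20.74°

At critical incidence the refracted ray runs along the interface (θ₂ = 90°), so sin θ_c = V₁/V₂.
θ_c = arcsin(0.34/0.96) = arcsin 0.3542 = 20.74°.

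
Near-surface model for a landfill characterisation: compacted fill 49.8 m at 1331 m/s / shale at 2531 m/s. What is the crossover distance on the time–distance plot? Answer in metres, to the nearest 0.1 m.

178.7 m

θ_c = arcsin(1331/2531) = 31.73°, so cos θ_c = 0.8506 and tᵢ = 2h cos θ_c/V₁ = 0.0636 s.
At crossover x/V₁ = x/V₂ + tᵢ ⇒ x = tᵢ/(1/V₁ − 1/V₂) = 0.06365/(7.5131e-04 − 3.9510e-04) = 178.68 m.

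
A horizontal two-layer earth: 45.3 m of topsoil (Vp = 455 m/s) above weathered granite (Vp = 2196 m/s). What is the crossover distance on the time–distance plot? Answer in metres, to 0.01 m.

111.80 m

x_cross = 2h·√((V₂+V₁)/(V₂−V₁)).
(V₂+V₁)/(V₂−V₁) = (2196+455)/(2196−455) = 1.5227; √ = 1.2340.
x_cross = 2·45.3·1.2340 = 111.80 m.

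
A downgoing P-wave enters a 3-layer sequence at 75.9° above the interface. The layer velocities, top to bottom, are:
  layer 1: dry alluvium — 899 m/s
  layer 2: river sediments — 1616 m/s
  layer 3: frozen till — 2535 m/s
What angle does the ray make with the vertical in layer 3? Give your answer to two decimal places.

From the normal: θ₁ = 90° − 75.9° = 14.1°.
Ray parameter p = sin 14.1° / 899 = 2.7098e-04 s/m.
sin θ_3 = p·V_3 = 2.7098e-04 × 2535 = 0.6869.
θ_3 = arcsin 0.6869 = 43.39°.

43.39°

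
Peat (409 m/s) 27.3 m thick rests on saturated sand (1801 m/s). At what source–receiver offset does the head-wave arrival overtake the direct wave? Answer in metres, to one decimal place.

x_cross = 2h·√((V₂+V₁)/(V₂−V₁)).
(V₂+V₁)/(V₂−V₁) = (1801+409)/(1801−409) = 1.5876; √ = 1.2600.
x_cross = 2·27.3·1.2600 = 68.80 m.

68.8 m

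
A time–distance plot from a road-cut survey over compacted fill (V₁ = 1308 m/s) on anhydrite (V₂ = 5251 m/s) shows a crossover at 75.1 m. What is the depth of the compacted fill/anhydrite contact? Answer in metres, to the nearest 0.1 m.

h = (x_cross/2)·√((V₂−V₁)/(V₂+V₁)).
(V₂−V₁)/(V₂+V₁) = (5251−1308)/(5251+1308) = 0.6012; √ = 0.7753.
h = (75.1/2)·0.7753 = 29.11 m.

29.1 m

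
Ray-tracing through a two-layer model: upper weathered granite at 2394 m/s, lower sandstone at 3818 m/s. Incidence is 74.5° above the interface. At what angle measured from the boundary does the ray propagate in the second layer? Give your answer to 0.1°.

Angle from the normal: 90° − 74.5° = 15.5°.
Snell's law: sin θ₂ = (V₂/V₁)·sin θ₁ = (3818/2394)·sin 15.5° = 0.4262.
θ₂ = arcsin 0.4262 = 25.23° from the normal.
From the interface: 90° − 25.23° = 64.77°.

64.8°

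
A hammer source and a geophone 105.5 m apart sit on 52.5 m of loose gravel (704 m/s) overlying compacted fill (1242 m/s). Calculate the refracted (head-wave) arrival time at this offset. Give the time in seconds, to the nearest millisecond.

0.208 s

θ_c = arcsin(V₁/V₂) = arcsin(704/1242) = 34.53°, cos θ_c = 0.8238.
Intercept time tᵢ = 2h cos θ_c / V₁ = 2·52.5·0.8238/704 = 0.12287 s.
t = x/V₂ + tᵢ = 105.5/1242 + 0.12287 = 0.20782 s.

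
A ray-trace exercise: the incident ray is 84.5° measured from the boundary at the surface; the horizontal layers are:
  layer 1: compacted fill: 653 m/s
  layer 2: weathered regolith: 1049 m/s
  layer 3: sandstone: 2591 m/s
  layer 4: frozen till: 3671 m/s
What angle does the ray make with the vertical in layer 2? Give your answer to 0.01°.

From the normal: θ₁ = 90° − 84.5° = 5.5°.
Ray parameter p = sin 5.5° / 653 = 1.4678e-04 s/m.
sin θ_2 = p·V_2 = 1.4678e-04 × 1049 = 0.1540.
θ_2 = 8.86° from the vertical.

8.86°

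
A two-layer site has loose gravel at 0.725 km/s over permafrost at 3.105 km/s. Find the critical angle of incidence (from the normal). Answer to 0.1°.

Critical incidence: sin θ_c = V₁/V₂ = 0.725/3.105 = 0.2335.
θ_c = arcsin 0.2335 = 13.50°.

13.5°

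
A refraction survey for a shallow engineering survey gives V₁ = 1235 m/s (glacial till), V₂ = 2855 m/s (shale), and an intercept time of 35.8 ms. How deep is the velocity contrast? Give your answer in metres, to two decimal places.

24.52 m

h = tᵢ·V₁·V₂ / (2·√(V₂²−V₁²)).
√(V₂²−V₁²) = √(2855² − 1235²) = 2574.1 m/s.
h = 0.0358 s × 1235 × 2855 / (2 × 2574.1) = 24.52 m.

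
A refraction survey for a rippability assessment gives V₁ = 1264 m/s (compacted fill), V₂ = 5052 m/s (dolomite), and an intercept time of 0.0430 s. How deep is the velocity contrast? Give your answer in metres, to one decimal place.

28.1 m

θ_c = arcsin(1264/5052) = 14.49°; cos θ_c = 0.9682.
tᵢ = 2h cos θ_c/V₁ ⇒ h = tᵢ·V₁/(2 cos θ_c) = 0.043·1264/(2·0.9682) = 28.07 m.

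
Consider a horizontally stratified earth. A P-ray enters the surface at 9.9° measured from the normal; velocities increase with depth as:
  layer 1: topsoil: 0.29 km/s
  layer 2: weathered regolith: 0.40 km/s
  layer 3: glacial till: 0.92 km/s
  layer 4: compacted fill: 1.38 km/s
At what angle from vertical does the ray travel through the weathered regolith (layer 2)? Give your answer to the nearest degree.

Snell's law across each interface conserves sin θ / V, so sin θ_2 = V_2·sin θ₁/V₁.
sin θ_2 = 0.40 × sin 9.9° / 0.29 = 0.2371.
θ_2 = 13.72° from the vertical.

14°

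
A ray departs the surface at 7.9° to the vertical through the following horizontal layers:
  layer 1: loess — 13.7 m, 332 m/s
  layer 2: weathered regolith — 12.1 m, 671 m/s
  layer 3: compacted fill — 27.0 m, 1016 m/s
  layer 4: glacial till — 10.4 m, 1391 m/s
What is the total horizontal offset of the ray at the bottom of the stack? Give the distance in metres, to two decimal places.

25.24 m

Apply Snell's law at each interface; in layer i the horizontal offset is hᵢ·tan θᵢ.
Layer 1: θ = 7.90°; offset = 13.7·tan 7.90° = 1.9010 m.
Layer 2: sin θ = 671·sin 7.9°/332 = 0.2778, θ = 16.13°; offset = 12.1·tan 16.13° = 3.4989 m.
Layer 3: sin θ = 1016·sin 7.9°/332 = 0.4206, θ = 24.87°; offset = 27.0·tan 24.87° = 12.5177 m.
Layer 4: sin θ = 1391·sin 7.9°/332 = 0.5759, θ = 35.16°; offset = 10.4·tan 35.16° = 7.3255 m.
Total horizontal offset = 25.2432 m.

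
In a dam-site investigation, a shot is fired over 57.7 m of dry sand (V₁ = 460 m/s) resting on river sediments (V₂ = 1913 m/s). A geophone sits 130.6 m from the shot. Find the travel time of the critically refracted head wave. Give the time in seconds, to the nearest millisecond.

0.312 s

t = x/V₂ + 2h·√(V₂²−V₁²)/(V₁V₂).
√(V₂²−V₁²) = √(1913²−460²) = 1856.9 m/s; delay term = 2·57.7·1856.9/(460·1913) = 0.24351 s.
t = 130.6/1913 + 0.24351 = 0.31178 s.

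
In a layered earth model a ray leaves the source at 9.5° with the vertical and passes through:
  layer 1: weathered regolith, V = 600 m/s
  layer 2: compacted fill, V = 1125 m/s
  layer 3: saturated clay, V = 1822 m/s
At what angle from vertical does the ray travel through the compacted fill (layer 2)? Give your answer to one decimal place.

18.0°

Ray parameter p = sin 9.5° / 600 = 2.7508e-04 s/m.
sin θ_2 = p·V_2 = 2.7508e-04 × 1125 = 0.3095.
θ_2 = 18.03° from the vertical.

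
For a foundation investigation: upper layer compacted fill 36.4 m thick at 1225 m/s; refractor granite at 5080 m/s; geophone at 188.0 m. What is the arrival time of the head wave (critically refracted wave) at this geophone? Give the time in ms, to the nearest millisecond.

95 ms

t = x/V₂ + 2h·√(V₂²−V₁²)/(V₁V₂).
√(V₂²−V₁²) = √(5080²−1225²) = 4930.1 m/s; delay term = 2·36.4·4930.1/(1225·5080) = 0.05767 s.
t = 188.0/5080 + 0.05767 = 0.09468 s.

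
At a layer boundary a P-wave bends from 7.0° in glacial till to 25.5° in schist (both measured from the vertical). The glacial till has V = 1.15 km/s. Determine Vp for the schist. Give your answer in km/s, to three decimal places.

4.062 km/s

Snell's law: sin 7.0°/V₁ = sin 25.5°/V₂.
V₂ = V₁·sin 25.5°/sin 7.0° = 1.15 × 3.5326 = 4.062 km/s.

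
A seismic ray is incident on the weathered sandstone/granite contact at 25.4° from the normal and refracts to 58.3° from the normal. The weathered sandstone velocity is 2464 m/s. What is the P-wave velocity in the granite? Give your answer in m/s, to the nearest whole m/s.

Snell's law: sin 25.4°/V₁ = sin 58.3°/V₂.
V₂ = V₁·sin 58.3°/sin 25.4° = 2464 × 1.9835 = 4887.45 m/s.

4887 m/s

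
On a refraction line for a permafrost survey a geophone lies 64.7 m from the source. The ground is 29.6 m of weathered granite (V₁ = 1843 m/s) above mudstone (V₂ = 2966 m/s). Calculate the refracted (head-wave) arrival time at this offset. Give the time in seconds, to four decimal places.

t = x/V₂ + 2h·√(V₂²−V₁²)/(V₁V₂).
√(V₂²−V₁²) = √(2966²−1843²) = 2323.9 m/s; delay term = 2·29.6·2323.9/(1843·2966) = 0.02517 s.
t = 64.7/2966 + 0.02517 = 0.04698 s.

0.0470 s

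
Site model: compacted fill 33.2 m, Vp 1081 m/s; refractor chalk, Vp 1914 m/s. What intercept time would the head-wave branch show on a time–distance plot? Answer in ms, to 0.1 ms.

tᵢ = 2h·√(V₂²−V₁²)/(V₁V₂).
√(V₂²−V₁²) = √(1914²−1081²) = 1579.5 m/s.
tᵢ = 2·33.2·1579.5/(1081·1914) = 0.05069 s.

50.7 ms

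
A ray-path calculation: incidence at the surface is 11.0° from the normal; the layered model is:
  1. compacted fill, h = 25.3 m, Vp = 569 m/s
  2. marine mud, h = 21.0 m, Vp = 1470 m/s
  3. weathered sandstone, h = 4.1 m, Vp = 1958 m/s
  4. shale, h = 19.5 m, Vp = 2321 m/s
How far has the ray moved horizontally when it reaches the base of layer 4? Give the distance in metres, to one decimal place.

44.6 m

Ray parameter p = sin 11.0° / 569 m/s = 3.3534e-04 s/m.
Layer 1: θ = 11.00°; offset = 25.3·tan 11.00° = 4.918 m.
Layer 2: sin θ = p·1470 = 0.4930 → θ = 29.53°; offset = 21.0·tan 29.53° = 11.898 m.
Layer 3: sin θ = p·1958 = 0.6566 → θ = 41.04°; offset = 4.1·tan 41.04° = 3.569 m.
Layer 4: sin θ = p·2321 = 0.7783 → θ = 51.11°; offset = 19.5·tan 51.11° = 24.173 m.
Total horizontal offset = 44.558 m.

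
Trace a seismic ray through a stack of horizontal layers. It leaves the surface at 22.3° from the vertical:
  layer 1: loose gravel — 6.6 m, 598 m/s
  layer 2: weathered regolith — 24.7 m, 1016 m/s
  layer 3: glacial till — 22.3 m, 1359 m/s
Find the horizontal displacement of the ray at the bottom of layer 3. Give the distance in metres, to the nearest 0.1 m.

61.5 m

Apply Snell's law at each interface; in layer i the horizontal offset is hᵢ·tan θᵢ.
Layer 1: θ = 22.30°; offset = 6.6·tan 22.30° = 2.707 m.
Layer 2: sin θ = 1016·sin 22.3°/598 = 0.6447, θ = 40.14°; offset = 24.7·tan 40.14° = 20.831 m.
Layer 3: sin θ = 1359·sin 22.3°/598 = 0.8623, θ = 59.58°; offset = 22.3·tan 59.58° = 37.980 m.
Summing the layer offsets gives 61.518 m.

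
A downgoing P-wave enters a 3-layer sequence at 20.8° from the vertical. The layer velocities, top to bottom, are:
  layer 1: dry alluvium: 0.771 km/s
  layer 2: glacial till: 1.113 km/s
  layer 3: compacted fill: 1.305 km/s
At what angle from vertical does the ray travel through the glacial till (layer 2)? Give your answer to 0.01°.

Ray parameter p = sin 20.8° / 0.771 = 4.6058e-01 s/km.
sin θ_2 = p·V_2 = 4.6058e-01 × 1.113 = 0.5126.
θ_2 = arcsin 0.5126 = 30.84°.

30.84°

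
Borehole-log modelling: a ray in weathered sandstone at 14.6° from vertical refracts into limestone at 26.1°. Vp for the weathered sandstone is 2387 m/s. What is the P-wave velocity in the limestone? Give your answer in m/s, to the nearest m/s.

sin 14.6° = 0.2521; sin 26.1° = 0.4399.
V₂ = V₁·(sin θ₂/sin θ₁) = 2387·(0.4399/0.2521) = 4166.05 m/s.

4166 m/s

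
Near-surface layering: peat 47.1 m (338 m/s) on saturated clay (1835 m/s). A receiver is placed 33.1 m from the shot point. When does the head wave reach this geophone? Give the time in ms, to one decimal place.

292.0 ms

θ_c = arcsin(V₁/V₂) = arcsin(338/1835) = 10.61°, cos θ_c = 0.9829.
Intercept time tᵢ = 2h cos θ_c / V₁ = 2·47.1·0.9829/338 = 0.27393 s.
t = x/V₂ + tᵢ = 33.1/1835 + 0.27393 = 0.29197 s.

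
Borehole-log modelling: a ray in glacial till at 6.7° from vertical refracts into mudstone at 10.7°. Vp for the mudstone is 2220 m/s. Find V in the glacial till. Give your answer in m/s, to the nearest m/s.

1395 m/s

sin 6.7° = 0.1167; sin 10.7° = 0.1857.
V₁ = V₂·(sin θ₁/sin θ₂) = 2220·(0.1167/0.1857) = 1395.02 m/s.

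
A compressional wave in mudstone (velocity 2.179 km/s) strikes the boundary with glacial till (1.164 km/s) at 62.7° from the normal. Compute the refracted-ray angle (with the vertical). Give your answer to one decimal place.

sin θ₁/V₁ = sin θ₂/V₂ ⇒ sin θ₂ = 1.164·sin 62.7°/2.179 = 1.164·0.8886/2.179 = 0.4747.
θ₂ = arcsin 0.4747 = 28.34° from the normal.

28.3°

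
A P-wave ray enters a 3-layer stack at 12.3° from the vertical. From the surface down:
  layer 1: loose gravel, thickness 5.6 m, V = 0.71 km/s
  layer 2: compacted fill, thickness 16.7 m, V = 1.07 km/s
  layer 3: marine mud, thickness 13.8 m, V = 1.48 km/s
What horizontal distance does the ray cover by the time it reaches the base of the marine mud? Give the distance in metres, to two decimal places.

13.72 m

Apply Snell's law at each interface; in layer i the horizontal offset is hᵢ·tan θᵢ.
Layer 1: θ = 12.30°; offset = 5.6·tan 12.30° = 1.2210 m.
Layer 2: sin θ = 1.07·sin 12.3°/0.71 = 0.3210, θ = 18.73°; offset = 16.7·tan 18.73° = 5.6611 m.
Layer 3: sin θ = 1.48·sin 12.3°/0.71 = 0.4441, θ = 26.36°; offset = 13.8·tan 26.36° = 6.8394 m.
Summing the layer offsets gives 13.7215 m.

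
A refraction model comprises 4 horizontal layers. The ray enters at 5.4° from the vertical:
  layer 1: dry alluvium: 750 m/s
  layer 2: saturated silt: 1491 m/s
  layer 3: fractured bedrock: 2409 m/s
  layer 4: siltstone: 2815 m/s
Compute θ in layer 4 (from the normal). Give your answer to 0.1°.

Ray parameter p = sin 5.4° / 750 = 1.2548e-04 s/m.
sin θ_4 = p·V_4 = 1.2548e-04 × 2815 = 0.3532.
θ_4 = 20.68° from the vertical.

20.7°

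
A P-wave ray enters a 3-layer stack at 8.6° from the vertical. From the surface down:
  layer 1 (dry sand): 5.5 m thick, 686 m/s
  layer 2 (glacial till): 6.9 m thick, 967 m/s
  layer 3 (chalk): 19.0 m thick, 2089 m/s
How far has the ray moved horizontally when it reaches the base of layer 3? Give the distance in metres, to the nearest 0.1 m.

Apply Snell's law at each interface; in layer i the horizontal offset is hᵢ·tan θᵢ.
Layer 1: θ = 8.60°; offset = 5.5·tan 8.60° = 0.832 m.
Layer 2: sin θ = 967·sin 8.6°/686 = 0.2108, θ = 12.17°; offset = 6.9·tan 12.17° = 1.488 m.
Layer 3: sin θ = 2089·sin 8.6°/686 = 0.4554, θ = 27.09°; offset = 19.0·tan 27.09° = 9.718 m.
Σ offsets = 12.038 m.

12.0 m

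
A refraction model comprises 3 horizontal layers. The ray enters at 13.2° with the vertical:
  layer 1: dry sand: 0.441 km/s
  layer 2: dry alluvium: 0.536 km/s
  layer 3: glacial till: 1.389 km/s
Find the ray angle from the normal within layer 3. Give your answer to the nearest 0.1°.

Snell's law across each interface conserves sin θ / V, so sin θ_3 = V_3·sin θ₁/V₁.
sin θ_3 = 1.389 × sin 13.2° / 0.441 = 0.7192.
θ_3 = 45.99° from the vertical.

46.0°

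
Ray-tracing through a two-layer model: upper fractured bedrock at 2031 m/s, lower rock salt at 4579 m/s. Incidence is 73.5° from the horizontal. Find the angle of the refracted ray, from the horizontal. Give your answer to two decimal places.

50.18°

Convert to the normal: θ₁ = 90° − 73.5° = 16.5°.
sin θ₁/V₁ = sin θ₂/V₂ ⇒ sin θ₂ = 4579·sin 16.5°/2031 = 4579·0.2840/2031 = 0.6403.
θ₂ = arcsin 0.6403 = 39.82° from the normal.
From the interface: 90° − 39.82° = 50.18°.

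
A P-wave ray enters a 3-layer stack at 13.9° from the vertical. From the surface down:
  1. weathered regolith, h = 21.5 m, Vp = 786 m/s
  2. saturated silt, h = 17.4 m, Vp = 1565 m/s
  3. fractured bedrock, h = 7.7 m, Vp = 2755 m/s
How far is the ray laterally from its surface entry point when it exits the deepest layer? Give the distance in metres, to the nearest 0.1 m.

p = sin θ₁/V₁ = sin 13.9°/786 = 3.0563e-04 s/m is conserved through the stack.
Layer 1: θ = 13.90°; offset = 21.5·tan 13.90° = 5.321 m.
Layer 2: sin θ = p·1565 = 0.4783 → θ = 28.58°; offset = 17.4·tan 28.58° = 9.477 m.
Layer 3: sin θ = p·2755 = 0.8420 → θ = 57.35°; offset = 7.7·tan 57.35° = 12.019 m.
Σ offsets = 26.817 m.

26.8 m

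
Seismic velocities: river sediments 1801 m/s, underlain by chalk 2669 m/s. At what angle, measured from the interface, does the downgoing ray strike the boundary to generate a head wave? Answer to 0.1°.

At critical incidence the refracted ray runs along the interface (θ₂ = 90°), so sin θ_c = V₁/V₂.
θ_c = arcsin(1801/2669) = arcsin 0.6748 = 42.44°.
Measured from the interface: 90° − 42.44° = 47.56°.

47.6°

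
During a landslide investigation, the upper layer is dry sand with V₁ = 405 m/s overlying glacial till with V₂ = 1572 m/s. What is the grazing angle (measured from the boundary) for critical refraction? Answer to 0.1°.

At critical incidence the refracted ray runs along the interface (θ₂ = 90°), so sin θ_c = V₁/V₂.
θ_c = arcsin(405/1572) = arcsin 0.2576 = 14.93°.
Measured from the interface: 90° − 14.93° = 75.07°.

75.1°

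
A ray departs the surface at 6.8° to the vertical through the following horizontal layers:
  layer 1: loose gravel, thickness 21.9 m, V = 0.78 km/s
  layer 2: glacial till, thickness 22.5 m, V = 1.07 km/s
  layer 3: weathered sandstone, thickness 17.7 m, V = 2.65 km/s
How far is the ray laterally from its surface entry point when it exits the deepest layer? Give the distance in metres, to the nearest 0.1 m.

14.1 m

p = sin θ₁/V₁ = sin 6.8°/0.78 = 1.5180e-01 s/km is conserved through the stack.
Layer 1: θ = 6.80°; offset = 21.9·tan 6.80° = 2.611 m.
Layer 2: sin θ = p·1.07 = 0.1624 → θ = 9.35°; offset = 22.5·tan 9.35° = 3.704 m.
Layer 3: sin θ = p·2.65 = 0.4023 → θ = 23.72°; offset = 17.7·tan 23.72° = 7.777 m.
Total horizontal offset = 14.092 m.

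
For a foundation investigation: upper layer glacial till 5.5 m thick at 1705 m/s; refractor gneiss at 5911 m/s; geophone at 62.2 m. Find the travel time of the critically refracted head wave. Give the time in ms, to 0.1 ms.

t = x/V₂ + 2h·√(V₂²−V₁²)/(V₁V₂).
√(V₂²−V₁²) = √(5911²−1705²) = 5659.8 m/s; delay term = 2·5.5·5659.8/(1705·5911) = 0.00618 s.
t = 62.2/5911 + 0.00618 = 0.01670 s.

16.7 ms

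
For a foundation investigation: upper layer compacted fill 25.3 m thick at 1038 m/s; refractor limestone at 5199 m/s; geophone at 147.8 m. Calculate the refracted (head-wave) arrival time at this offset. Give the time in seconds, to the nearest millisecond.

0.076 s

θ_c = arcsin(V₁/V₂) = arcsin(1038/5199) = 11.52°, cos θ_c = 0.9799.
Intercept time tᵢ = 2h cos θ_c / V₁ = 2·25.3·0.9799/1038 = 0.04777 s.
t = x/V₂ + tᵢ = 147.8/5199 + 0.04777 = 0.07619 s.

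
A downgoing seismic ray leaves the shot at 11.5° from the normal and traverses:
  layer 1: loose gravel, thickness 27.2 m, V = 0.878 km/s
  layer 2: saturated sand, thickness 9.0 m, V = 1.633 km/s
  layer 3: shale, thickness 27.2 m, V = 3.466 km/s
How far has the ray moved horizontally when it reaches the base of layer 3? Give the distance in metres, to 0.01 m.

Apply Snell's law at each interface; in layer i the horizontal offset is hᵢ·tan θᵢ.
Layer 1: θ = 11.50°; offset = 27.2·tan 11.50° = 5.5339 m.
Layer 2: sin θ = 1.633·sin 11.5°/0.878 = 0.3708, θ = 21.77°; offset = 9.0·tan 21.77° = 3.5934 m.
Layer 3: sin θ = 3.466·sin 11.5°/0.878 = 0.7870, θ = 51.91°; offset = 27.2·tan 51.91° = 34.7000 m.
Total horizontal offset = 43.8274 m.

43.83 m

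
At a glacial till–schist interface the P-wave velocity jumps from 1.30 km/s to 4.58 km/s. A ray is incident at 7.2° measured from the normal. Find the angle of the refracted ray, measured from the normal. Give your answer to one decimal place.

Snell's law: sin θ₂ = (V₂/V₁)·sin θ₁ = (4.58/1.30)·sin 7.2° = 0.4416.
θ₂ = arcsin 0.4416 = 26.20° from the normal.

26.2°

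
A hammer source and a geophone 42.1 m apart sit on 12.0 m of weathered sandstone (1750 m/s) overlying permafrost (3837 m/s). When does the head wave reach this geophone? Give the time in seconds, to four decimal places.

θ_c = arcsin(V₁/V₂) = arcsin(1750/3837) = 27.13°, cos θ_c = 0.8899.
Intercept time tᵢ = 2h cos θ_c / V₁ = 2·12.0·0.8899/1750 = 0.01220 s.
t = x/V₂ + tᵢ = 42.1/3837 + 0.01220 = 0.02318 s.

0.0232 s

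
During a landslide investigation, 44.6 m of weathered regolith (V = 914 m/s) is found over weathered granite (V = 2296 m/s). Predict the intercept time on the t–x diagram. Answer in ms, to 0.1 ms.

θ_c = arcsin(V₁/V₂) = arcsin(914/2296) = 23.46°; cos θ_c = 0.9173.
tᵢ = 2h·cos θ_c / V₁ = 2·44.6·0.9173 / 914 = 0.08953 s.

89.5 ms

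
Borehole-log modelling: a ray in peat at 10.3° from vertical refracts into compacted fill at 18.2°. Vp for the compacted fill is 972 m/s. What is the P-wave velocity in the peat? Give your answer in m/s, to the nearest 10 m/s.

sin 10.3° = 0.1788; sin 18.2° = 0.3123.
V₁ = V₂·(sin θ₁/sin θ₂) = 972·(0.1788/0.3123) = 556.44 m/s.

560 m/s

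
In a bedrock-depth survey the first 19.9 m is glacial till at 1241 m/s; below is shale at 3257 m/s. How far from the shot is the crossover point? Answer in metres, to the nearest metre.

59 m

x_cross = 2h·√((V₂+V₁)/(V₂−V₁)).
(V₂+V₁)/(V₂−V₁) = (3257+1241)/(3257−1241) = 2.2312; √ = 1.4937.
x_cross = 2·19.9·1.4937 = 59.45 m.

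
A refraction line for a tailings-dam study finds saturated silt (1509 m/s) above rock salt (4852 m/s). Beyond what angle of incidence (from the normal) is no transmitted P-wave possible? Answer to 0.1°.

At critical incidence the refracted ray runs along the interface (θ₂ = 90°), so sin θ_c = V₁/V₂.
θ_c = arcsin(1509/4852) = arcsin 0.3110 = 18.12°.

18.1°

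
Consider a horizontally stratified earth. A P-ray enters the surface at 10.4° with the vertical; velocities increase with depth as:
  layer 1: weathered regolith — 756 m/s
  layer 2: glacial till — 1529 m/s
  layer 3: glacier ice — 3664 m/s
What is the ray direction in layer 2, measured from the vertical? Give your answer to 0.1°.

21.4°

Ray parameter p = sin 10.4° / 756 = 2.3878e-04 s/m.
sin θ_2 = p·V_2 = 2.3878e-04 × 1529 = 0.3651.
θ_2 = arcsin 0.3651 = 21.41°.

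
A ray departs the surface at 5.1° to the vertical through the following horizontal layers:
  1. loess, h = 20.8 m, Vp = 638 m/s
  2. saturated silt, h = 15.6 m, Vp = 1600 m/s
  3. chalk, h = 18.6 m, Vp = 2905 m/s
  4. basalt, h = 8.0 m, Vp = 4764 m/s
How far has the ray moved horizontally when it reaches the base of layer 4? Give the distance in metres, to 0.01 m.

p = sin θ₁/V₁ = sin 5.1°/638 = 1.3933e-04 s/m is conserved through the stack.
Layer 1: θ = 5.10°; offset = 20.8·tan 5.10° = 1.8564 m.
Layer 2: sin θ = p·1600 = 0.2229 → θ = 12.88°; offset = 15.6·tan 12.88° = 3.5675 m.
Layer 3: sin θ = p·2905 = 0.4048 → θ = 23.88°; offset = 18.6·tan 23.88° = 8.2331 m.
Layer 4: sin θ = p·4764 = 0.6638 → θ = 41.59°; offset = 8.0·tan 41.59° = 7.1000 m.
Σ offsets = 20.7570 m.

20.76 m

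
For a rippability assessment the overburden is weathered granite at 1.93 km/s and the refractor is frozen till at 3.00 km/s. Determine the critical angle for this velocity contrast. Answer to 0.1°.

40.0°

At critical incidence the refracted ray runs along the interface (θ₂ = 90°), so sin θ_c = V₁/V₂.
θ_c = arcsin(1.93/3.00) = arcsin 0.6433 = 40.04°.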